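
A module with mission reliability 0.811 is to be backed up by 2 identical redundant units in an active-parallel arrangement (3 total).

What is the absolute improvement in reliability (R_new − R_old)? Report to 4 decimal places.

R_before = 0.811
R_after = 1 − (1 − 0.811)^3 = 0.9932
ΔR = 0.9932 − 0.811 = 0.1822

0.1822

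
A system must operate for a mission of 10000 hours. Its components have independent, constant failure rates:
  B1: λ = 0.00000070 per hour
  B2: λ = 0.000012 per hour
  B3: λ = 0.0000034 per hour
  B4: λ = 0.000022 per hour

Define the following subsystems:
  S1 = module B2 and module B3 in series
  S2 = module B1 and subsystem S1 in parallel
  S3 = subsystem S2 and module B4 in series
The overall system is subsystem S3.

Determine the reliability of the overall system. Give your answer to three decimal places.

0.802

R(B1) = exp(−0.00000070 × 10000) = 0.99302
R(B2) = exp(−0.000012 × 10000) = 0.88692
R(B3) = exp(−0.0000034 × 10000) = 0.96657
R(B4) = exp(−0.000022 × 10000) = 0.80252
Series (B2 and B3): 0.88692 × 0.96657 = 0.85727
Parallel (B1 and [0.85727]): 1 − (1 − 0.99302)(1 − 0.85727) = 0.99900
Series ([0.99900] and B4): 0.99900 × 0.80252 = 0.802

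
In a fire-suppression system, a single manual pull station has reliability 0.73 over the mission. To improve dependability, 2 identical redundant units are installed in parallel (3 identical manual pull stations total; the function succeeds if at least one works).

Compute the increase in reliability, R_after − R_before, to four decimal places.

0.2503

R_before = 0.73
R_after = 1 − (1 − 0.73)^3 = 0.9803
ΔR = 0.9803 − 0.73 = 0.2503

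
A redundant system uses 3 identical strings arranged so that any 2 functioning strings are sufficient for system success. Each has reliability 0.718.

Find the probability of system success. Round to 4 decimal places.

0.8063

R = Σ_{i=2}^{3} C(3,i) p^i (1−p)^{3−i} with p = 0.718
C(3,2)·0.718^2·0.282^1 = 0.436133
C(3,3)·0.718^3·0.282^0 = 0.370146
Sum = 0.8063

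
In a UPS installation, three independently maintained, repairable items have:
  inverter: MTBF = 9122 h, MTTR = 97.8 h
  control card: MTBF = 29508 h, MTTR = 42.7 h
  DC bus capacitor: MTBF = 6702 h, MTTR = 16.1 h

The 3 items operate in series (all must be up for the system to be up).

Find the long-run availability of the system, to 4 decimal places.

A(inverter) = MTBF/(MTBF+MTTR) = 9122/(9122+97.8) = 0.989392
A(control card) = MTBF/(MTBF+MTTR) = 29508/(29508+42.7) = 0.998555
A(DC bus capacitor) = MTBF/(MTBF+MTTR) = 6702/(6702+16.1) = 0.997603
Series availability: 0.989392 × 0.998555 × 0.997603 = 0.9856

0.9856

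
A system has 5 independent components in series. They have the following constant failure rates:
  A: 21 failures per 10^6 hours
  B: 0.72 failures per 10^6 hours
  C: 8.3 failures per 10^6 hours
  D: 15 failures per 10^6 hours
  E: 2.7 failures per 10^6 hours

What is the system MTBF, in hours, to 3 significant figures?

21000

Series of exponential components: λ_sys = Σ λ_i
λ_sys = 0.000021 + 0.00000072 + 0.0000083 + 0.000015 + 0.0000027 = 4.7720e-05 /h
MTBF = 1 / λ_sys = 21000 h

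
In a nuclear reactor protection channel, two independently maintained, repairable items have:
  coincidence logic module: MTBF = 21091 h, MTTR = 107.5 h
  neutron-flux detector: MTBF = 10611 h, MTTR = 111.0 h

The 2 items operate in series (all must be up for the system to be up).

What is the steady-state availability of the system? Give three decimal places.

0.985

A(coincidence logic module) = MTBF/(MTBF+MTTR) = 21091/(21091+107.5) = 0.994929
A(neutron-flux detector) = MTBF/(MTBF+MTTR) = 10611/(10611+111.0) = 0.989647
Series availability: 0.994929 × 0.989647 = 0.985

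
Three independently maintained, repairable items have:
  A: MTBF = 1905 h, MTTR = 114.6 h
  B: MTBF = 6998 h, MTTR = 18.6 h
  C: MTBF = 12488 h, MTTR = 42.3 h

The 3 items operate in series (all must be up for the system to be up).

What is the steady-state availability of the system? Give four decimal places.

A(A) = MTBF/(MTBF+MTTR) = 1905/(1905+114.6) = 0.943256
A(B) = MTBF/(MTBF+MTTR) = 6998/(6998+18.6) = 0.997349
A(C) = MTBF/(MTBF+MTTR) = 12488/(12488+42.3) = 0.996624
Series availability: 0.943256 × 0.997349 × 0.996624 = 0.9376

0.9376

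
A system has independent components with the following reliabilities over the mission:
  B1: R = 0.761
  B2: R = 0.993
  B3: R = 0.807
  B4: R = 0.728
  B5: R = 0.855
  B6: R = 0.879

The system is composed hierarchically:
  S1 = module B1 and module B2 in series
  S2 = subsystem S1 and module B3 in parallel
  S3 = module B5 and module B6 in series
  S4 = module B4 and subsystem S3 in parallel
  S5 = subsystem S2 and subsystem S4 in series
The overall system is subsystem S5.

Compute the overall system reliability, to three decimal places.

0.888

Series (B1 and B2): 0.76100 × 0.99300 = 0.75567
Parallel ([0.75567] and B3): 1 − (1 − 0.75567)(1 − 0.80700) = 0.95284
Series (B5 and B6): 0.85500 × 0.87900 = 0.75155
Parallel (B4 and [0.75155]): 1 − (1 − 0.72800)(1 − 0.75155) = 0.93242
Series ([0.95284] and [0.93242]): 0.95284 × 0.93242 = 0.888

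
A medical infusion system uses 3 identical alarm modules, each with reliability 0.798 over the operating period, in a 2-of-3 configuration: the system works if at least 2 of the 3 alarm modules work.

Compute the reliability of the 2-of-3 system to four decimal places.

0.8941

R = Σ_{i=2}^{3} C(3,i) p^i (1−p)^{3−i} with p = 0.798
C(3,2)·0.798^2·0.202^1 = 0.385903
C(3,3)·0.798^3·0.202^0 = 0.508170
Sum = 0.8941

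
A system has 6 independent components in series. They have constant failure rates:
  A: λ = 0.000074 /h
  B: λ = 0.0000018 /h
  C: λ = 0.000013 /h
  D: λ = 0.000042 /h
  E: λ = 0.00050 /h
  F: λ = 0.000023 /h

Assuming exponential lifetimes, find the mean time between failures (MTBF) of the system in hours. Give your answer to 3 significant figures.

Series of exponential components: λ_sys = Σ λ_i
λ_sys = 0.000074 + 0.0000018 + 0.000013 + 0.000042 + 0.00050 + 0.000023 = 6.5380e-04 /h
MTBF = 1 / λ_sys = 1530 h

1530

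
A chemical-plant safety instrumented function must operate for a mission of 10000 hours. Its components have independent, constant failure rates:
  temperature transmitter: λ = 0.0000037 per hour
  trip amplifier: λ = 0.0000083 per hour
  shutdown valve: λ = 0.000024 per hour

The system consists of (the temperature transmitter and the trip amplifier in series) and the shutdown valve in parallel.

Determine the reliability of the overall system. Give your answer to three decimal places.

R(temperature transmitter) = exp(−0.0000037 × 10000) = 0.96368
R(trip amplifier) = exp(−0.0000083 × 10000) = 0.92035
R(shutdown valve) = exp(−0.000024 × 10000) = 0.78663
Series (temperature transmitter and trip amplifier): 0.96368 × 0.92035 = 0.88692
Parallel ([0.88692] and shutdown valve): 1 − (1 − 0.88692)(1 − 0.78663) = 0.976

0.976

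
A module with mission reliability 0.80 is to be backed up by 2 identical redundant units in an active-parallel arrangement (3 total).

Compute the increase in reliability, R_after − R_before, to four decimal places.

0.1920

R_before = 0.80
R_after = 1 − (1 − 0.80)^3 = 0.9920
ΔR = 0.9920 − 0.80 = 0.1920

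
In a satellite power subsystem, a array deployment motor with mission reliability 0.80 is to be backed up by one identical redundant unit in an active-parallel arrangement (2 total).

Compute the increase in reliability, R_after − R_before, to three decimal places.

R_before = 0.80
R_after = 1 − (1 − 0.80)^2 = 0.960
ΔR = 0.960 − 0.80 = 0.160

0.160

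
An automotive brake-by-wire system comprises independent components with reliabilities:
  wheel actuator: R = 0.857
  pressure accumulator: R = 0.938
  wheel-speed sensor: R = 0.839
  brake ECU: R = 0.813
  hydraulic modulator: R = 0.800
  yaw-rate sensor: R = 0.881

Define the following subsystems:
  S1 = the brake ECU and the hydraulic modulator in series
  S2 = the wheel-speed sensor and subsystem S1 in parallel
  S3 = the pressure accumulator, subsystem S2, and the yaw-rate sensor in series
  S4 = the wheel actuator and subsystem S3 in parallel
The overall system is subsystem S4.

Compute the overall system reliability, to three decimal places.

0.969

Series (brake ECU and hydraulic modulator): 0.81300 × 0.80000 = 0.65040
Parallel (wheel-speed sensor and [0.65040]): 1 − (1 − 0.83900)(1 − 0.65040) = 0.94371
Series (pressure accumulator, [0.94371], and yaw-rate sensor): 0.93800 × 0.94371 × 0.88100 = 0.77986
Parallel (wheel actuator and [0.77986]): 1 − (1 − 0.85700)(1 − 0.77986) = 0.969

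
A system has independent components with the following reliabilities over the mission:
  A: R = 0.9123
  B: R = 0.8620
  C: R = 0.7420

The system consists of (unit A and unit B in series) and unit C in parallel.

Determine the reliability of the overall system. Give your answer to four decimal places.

0.9449

Series (A and B): 0.912300 × 0.862000 = 0.786403
Parallel ([0.786403] and C): 1 − (1 − 0.786403)(1 − 0.742000) = 0.9449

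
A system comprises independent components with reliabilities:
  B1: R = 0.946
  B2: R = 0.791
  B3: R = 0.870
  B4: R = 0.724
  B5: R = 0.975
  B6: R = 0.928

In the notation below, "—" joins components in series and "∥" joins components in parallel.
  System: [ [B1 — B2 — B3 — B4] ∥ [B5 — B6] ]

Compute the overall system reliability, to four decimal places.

Series (B1, B2, B3, and B4): 0.946000 × 0.791000 × 0.870000 × 0.724000 = 0.471330
Series (B5 and B6): 0.975000 × 0.928000 = 0.904800
Parallel ([0.471330] and [0.904800]): 1 − (1 − 0.471330)(1 − 0.904800) = 0.9497

0.9497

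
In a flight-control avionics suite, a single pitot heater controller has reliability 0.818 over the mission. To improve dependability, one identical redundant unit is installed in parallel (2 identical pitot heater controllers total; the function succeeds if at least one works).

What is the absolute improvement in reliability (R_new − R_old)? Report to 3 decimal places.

R_before = 0.818
R_after = 1 − (1 − 0.818)^2 = 0.967
ΔR = 0.967 − 0.818 = 0.149

0.149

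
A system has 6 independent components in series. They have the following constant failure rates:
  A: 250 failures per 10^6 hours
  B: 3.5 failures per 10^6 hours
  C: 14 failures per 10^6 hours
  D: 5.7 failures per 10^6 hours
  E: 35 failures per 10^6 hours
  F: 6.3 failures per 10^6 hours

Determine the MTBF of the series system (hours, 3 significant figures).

Series of exponential components: λ_sys = Σ λ_i
λ_sys = 0.00025 + 0.0000035 + 0.000014 + 0.0000057 + 0.000035 + 0.0000063 = 3.1450e-04 /h
MTBF = 1 / λ_sys = 3180 h

3180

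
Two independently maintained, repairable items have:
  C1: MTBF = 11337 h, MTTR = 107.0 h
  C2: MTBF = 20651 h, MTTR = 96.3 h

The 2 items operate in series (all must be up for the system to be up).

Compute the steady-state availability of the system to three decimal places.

A(C1) = MTBF/(MTBF+MTTR) = 11337/(11337+107.0) = 0.990650
A(C2) = MTBF/(MTBF+MTTR) = 20651/(20651+96.3) = 0.995358
Series availability: 0.990650 × 0.995358 = 0.986

0.986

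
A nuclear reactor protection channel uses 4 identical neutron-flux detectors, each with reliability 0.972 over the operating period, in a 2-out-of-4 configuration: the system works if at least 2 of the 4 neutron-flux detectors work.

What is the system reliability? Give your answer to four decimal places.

0.9999

R = Σ_{i=2}^{4} C(4,i) p^i (1−p)^{4−i} with p = 0.972
C(4,2)·0.972^2·0.028^2 = 0.004444
C(4,3)·0.972^3·0.028^1 = 0.102853
C(4,4)·0.972^4·0.028^0 = 0.892617
Sum = 0.9999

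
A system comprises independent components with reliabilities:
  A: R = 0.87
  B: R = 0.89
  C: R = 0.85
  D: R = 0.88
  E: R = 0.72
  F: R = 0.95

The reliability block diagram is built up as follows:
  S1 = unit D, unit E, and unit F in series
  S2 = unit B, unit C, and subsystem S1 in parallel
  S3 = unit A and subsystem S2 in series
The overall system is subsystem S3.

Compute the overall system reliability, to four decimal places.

Series (D, E, and F): 0.880000 × 0.720000 × 0.950000 = 0.601920
Parallel (B, C, and [0.601920]): 1 − (1 − 0.890000)(1 − 0.850000)(1 − 0.601920) = 0.993432
Series (A and [0.993432]): 0.870000 × 0.993432 = 0.8643

0.8643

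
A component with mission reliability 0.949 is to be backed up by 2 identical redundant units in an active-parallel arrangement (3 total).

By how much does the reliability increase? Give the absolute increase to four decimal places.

0.0509

R_before = 0.949
R_after = 1 − (1 − 0.949)^3 = 0.9999
ΔR = 0.9999 − 0.949 = 0.0509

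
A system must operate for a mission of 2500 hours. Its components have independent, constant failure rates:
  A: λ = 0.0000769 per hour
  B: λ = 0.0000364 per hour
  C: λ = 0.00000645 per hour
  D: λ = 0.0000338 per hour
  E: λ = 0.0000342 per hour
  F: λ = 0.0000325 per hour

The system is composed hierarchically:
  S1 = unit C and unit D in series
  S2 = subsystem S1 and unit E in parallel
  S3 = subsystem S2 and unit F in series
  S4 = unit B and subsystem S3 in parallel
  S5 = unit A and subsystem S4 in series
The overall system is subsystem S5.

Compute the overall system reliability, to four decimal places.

0.8190

R(A) = exp(−0.0000769 × 2500) = 0.825101
R(B) = exp(−0.0000364 × 2500) = 0.913018
R(C) = exp(−0.00000645 × 2500) = 0.984004
R(D) = exp(−0.0000338 × 2500) = 0.918972
R(E) = exp(−0.0000342 × 2500) = 0.918053
R(F) = exp(−0.0000325 × 2500) = 0.921963
Series (C and D): 0.984004 × 0.918972 = 0.904272
Parallel ([0.904272] and E): 1 − (1 − 0.904272)(1 − 0.918053) = 0.992155
Series ([0.992155] and F): 0.992155 × 0.921963 = 0.914730
Parallel (B and [0.914730]): 1 − (1 − 0.913018)(1 − 0.914730) = 0.992583
Series (A and [0.992583]): 0.825101 × 0.992583 = 0.8190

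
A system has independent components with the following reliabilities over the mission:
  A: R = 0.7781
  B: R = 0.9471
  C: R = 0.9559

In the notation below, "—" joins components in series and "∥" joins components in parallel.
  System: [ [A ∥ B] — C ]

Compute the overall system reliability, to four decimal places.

0.9447

Parallel (A and B): 1 − (1 − 0.778100)(1 − 0.947100) = 0.988261
Series ([0.988261] and C): 0.988261 × 0.955900 = 0.9447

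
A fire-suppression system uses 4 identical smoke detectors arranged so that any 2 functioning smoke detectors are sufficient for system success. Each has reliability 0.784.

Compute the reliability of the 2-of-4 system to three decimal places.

0.966

R = Σ_{i=2}^{4} C(4,i) p^i (1−p)^{4−i} with p = 0.784
C(4,2)·0.784^2·0.216^2 = 0.17206
C(4,3)·0.784^3·0.216^1 = 0.41635
C(4,4)·0.784^4·0.216^0 = 0.37780
Sum = 0.966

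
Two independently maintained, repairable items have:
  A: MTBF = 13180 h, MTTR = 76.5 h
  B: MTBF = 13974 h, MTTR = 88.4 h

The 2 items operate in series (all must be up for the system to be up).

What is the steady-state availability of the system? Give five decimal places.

0.98798

A(A) = MTBF/(MTBF+MTTR) = 13180/(13180+76.5) = 0.994229
A(B) = MTBF/(MTBF+MTTR) = 13974/(13974+88.4) = 0.993714
Series availability: 0.994229 × 0.993714 = 0.98798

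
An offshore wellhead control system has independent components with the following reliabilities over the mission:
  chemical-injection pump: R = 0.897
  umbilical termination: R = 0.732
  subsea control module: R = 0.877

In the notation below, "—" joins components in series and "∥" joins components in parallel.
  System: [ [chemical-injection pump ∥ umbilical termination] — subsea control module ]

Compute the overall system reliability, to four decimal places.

0.8528

Parallel (chemical-injection pump and umbilical termination): 1 − (1 − 0.897000)(1 − 0.732000) = 0.972396
Series ([0.972396] and subsea control module): 0.972396 × 0.877000 = 0.8528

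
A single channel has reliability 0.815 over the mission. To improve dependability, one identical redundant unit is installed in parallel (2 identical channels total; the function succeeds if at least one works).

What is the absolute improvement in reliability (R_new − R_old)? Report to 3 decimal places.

R_before = 0.815
R_after = 1 − (1 − 0.815)^2 = 0.966
ΔR = 0.966 − 0.815 = 0.151

0.151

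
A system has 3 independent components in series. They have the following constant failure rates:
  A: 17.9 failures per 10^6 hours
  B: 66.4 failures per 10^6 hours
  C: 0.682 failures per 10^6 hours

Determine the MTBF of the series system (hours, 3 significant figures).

11800

Series of exponential components: λ_sys = Σ λ_i
λ_sys = 0.0000179 + 0.0000664 + 0.000000682 = 8.4982e-05 /h
MTBF = 1 / λ_sys = 11800 h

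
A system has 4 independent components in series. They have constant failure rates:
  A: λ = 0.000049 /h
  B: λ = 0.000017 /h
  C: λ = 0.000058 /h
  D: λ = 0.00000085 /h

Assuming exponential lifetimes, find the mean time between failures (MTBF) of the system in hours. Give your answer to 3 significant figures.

Series of exponential components: λ_sys = Σ λ_i
λ_sys = 0.000049 + 0.000017 + 0.000058 + 0.00000085 = 1.2485e-04 /h
MTBF = 1 / λ_sys = 8010 h

8010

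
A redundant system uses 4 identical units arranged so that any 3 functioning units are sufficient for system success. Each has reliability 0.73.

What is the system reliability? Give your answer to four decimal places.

0.7041

R = Σ_{i=3}^{4} C(4,i) p^i (1−p)^{4−i} with p = 0.73
C(4,3)·0.73^3·0.27^1 = 0.420138
C(4,4)·0.73^4·0.27^0 = 0.283982
Sum = 0.7041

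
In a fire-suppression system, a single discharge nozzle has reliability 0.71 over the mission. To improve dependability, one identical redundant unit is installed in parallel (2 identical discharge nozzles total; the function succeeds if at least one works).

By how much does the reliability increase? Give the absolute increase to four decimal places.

R_before = 0.71
R_after = 1 − (1 − 0.71)^2 = 0.9159
ΔR = 0.9159 − 0.71 = 0.2059

0.2059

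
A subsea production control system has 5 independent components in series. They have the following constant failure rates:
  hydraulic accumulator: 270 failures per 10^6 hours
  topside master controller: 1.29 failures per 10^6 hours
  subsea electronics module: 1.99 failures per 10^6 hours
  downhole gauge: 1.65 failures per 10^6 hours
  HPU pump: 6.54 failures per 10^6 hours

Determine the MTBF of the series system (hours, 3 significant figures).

3550

Series of exponential components: λ_sys = Σ λ_i
λ_sys = 0.000270 + 0.00000129 + 0.00000199 + 0.00000165 + 0.00000654 = 2.8147e-04 /h
MTBF = 1 / λ_sys = 3550 h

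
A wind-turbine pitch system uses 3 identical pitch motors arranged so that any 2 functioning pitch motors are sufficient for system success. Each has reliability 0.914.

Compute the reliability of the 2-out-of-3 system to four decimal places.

0.9791

R = Σ_{i=2}^{3} C(3,i) p^i (1−p)^{3−i} with p = 0.914
C(3,2)·0.914^2·0.086^1 = 0.215532
C(3,3)·0.914^3·0.086^0 = 0.763552
Sum = 0.9791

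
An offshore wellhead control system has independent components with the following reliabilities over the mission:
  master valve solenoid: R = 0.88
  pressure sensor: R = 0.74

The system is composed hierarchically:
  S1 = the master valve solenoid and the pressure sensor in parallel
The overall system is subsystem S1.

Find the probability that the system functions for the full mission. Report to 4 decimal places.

0.9688

Parallel (master valve solenoid and pressure sensor): 1 − (1 − 0.880000)(1 − 0.740000) = 0.9688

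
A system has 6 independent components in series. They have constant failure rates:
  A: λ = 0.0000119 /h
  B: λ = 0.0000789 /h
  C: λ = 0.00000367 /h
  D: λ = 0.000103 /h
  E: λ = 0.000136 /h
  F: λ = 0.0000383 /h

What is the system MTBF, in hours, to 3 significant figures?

Series of exponential components: λ_sys = Σ λ_i
λ_sys = 0.0000119 + 0.0000789 + 0.00000367 + 0.000103 + 0.000136 + 0.0000383 = 3.7177e-04 /h
MTBF = 1 / λ_sys = 2690 h

2690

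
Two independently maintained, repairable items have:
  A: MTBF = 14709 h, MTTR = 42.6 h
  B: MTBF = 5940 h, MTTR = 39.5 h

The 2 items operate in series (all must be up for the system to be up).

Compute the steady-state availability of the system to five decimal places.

A(A) = MTBF/(MTBF+MTTR) = 14709/(14709+42.6) = 0.997112
A(B) = MTBF/(MTBF+MTTR) = 5940/(5940+39.5) = 0.993394
Series availability: 0.997112 × 0.993394 = 0.99053

0.99053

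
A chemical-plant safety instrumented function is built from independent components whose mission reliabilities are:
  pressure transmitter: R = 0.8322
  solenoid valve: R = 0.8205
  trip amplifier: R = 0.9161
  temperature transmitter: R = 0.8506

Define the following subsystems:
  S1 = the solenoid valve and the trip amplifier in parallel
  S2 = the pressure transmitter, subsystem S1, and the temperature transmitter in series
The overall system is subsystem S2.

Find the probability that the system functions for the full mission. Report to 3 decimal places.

0.697

Parallel (solenoid valve and trip amplifier): 1 − (1 − 0.82050)(1 − 0.91610) = 0.98494
Series (pressure transmitter, [0.98494], and temperature transmitter): 0.83220 × 0.98494 × 0.85060 = 0.697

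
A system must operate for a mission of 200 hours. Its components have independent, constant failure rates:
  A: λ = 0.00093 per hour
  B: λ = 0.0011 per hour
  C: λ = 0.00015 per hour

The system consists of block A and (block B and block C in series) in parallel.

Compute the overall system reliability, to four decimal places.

0.9625

R(A) = exp(−0.00093 × 200) = 0.830274
R(B) = exp(−0.0011 × 200) = 0.802519
R(C) = exp(−0.00015 × 200) = 0.970446
Series (B and C): 0.802519 × 0.970446 = 0.778801
Parallel (A and [0.778801]): 1 − (1 − 0.830274)(1 − 0.778801) = 0.9625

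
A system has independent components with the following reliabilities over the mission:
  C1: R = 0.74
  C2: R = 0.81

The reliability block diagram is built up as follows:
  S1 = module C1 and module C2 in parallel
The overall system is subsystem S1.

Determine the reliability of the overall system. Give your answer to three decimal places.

Parallel (C1 and C2): 1 − (1 − 0.74000)(1 − 0.81000) = 0.951

0.951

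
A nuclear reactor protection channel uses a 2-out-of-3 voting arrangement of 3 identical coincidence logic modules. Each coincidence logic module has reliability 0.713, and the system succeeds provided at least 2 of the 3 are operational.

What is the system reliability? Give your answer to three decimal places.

0.800

R = Σ_{i=2}^{3} C(3,i) p^i (1−p)^{3−i} with p = 0.713
C(3,2)·0.713^2·0.287^1 = 0.43771
C(3,3)·0.713^3·0.287^0 = 0.36247
Sum = 0.800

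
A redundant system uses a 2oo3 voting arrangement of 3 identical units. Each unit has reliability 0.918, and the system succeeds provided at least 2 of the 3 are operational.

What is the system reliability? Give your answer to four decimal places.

0.9809

R = Σ_{i=2}^{3} C(3,i) p^i (1−p)^{3−i} with p = 0.918
C(3,2)·0.918^2·0.082^1 = 0.207310
C(3,3)·0.918^3·0.082^0 = 0.773621
Sum = 0.9809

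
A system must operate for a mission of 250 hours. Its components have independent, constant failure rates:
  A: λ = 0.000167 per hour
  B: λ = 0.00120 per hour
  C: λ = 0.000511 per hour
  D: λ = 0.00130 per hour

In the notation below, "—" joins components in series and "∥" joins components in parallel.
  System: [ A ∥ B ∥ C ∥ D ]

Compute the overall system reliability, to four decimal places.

0.9996

R(A) = exp(−0.000167 × 250) = 0.959110
R(B) = exp(−0.00120 × 250) = 0.740818
R(C) = exp(−0.000511 × 250) = 0.880073
R(D) = exp(−0.00130 × 250) = 0.722527
Parallel (A, B, C, and D): 1 − (1 − 0.959110)(1 − 0.740818)(1 − 0.880073)(1 − 0.722527) = 0.9996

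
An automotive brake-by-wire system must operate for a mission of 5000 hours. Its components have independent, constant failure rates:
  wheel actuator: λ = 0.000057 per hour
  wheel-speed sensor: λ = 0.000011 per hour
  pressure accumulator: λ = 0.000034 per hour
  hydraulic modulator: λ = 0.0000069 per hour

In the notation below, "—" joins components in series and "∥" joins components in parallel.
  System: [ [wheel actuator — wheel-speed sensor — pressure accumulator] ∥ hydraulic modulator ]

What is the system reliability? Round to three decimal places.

R(wheel actuator) = exp(−0.000057 × 5000) = 0.75201
R(wheel-speed sensor) = exp(−0.000011 × 5000) = 0.94649
R(pressure accumulator) = exp(−0.000034 × 5000) = 0.84366
R(hydraulic modulator) = exp(−0.0000069 × 5000) = 0.96609
Series (wheel actuator, wheel-speed sensor, and pressure accumulator): 0.75201 × 0.94649 × 0.84366 = 0.60049
Parallel ([0.60049] and hydraulic modulator): 1 − (1 − 0.60049)(1 − 0.96609) = 0.986

0.986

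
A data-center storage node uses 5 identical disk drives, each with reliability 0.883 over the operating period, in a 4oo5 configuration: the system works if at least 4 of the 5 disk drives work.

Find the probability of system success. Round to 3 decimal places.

R = Σ_{i=4}^{5} C(5,i) p^i (1−p)^{5−i} with p = 0.883
C(5,4)·0.883^4·0.117^1 = 0.35563
C(5,5)·0.883^5·0.117^0 = 0.53679
Sum = 0.892

0.892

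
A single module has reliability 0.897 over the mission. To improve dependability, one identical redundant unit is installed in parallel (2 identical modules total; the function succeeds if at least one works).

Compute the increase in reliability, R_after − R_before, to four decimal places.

R_before = 0.897
R_after = 1 − (1 − 0.897)^2 = 0.9894
ΔR = 0.9894 − 0.897 = 0.0924

0.0924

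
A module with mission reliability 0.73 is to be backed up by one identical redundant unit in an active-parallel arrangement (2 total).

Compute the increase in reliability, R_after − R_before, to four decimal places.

R_before = 0.73
R_after = 1 − (1 − 0.73)^2 = 0.9271
ΔR = 0.9271 − 0.73 = 0.1971

0.1971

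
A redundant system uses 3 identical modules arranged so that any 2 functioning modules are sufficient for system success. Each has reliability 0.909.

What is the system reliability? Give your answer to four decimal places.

0.9767

R = Σ_{i=2}^{3} C(3,i) p^i (1−p)^{3−i} with p = 0.909
C(3,2)·0.909^2·0.091^1 = 0.225575
C(3,3)·0.909^3·0.091^0 = 0.751089
Sum = 0.9767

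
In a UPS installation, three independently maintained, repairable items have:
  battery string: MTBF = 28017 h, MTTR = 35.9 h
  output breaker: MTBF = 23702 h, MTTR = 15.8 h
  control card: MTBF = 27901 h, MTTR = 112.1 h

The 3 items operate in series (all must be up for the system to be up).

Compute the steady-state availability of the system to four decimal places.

0.9941

A(battery string) = MTBF/(MTBF+MTTR) = 28017/(28017+35.9) = 0.998720
A(output breaker) = MTBF/(MTBF+MTTR) = 23702/(23702+15.8) = 0.999334
A(control card) = MTBF/(MTBF+MTTR) = 27901/(27901+112.1) = 0.995998
Series availability: 0.998720 × 0.999334 × 0.995998 = 0.9941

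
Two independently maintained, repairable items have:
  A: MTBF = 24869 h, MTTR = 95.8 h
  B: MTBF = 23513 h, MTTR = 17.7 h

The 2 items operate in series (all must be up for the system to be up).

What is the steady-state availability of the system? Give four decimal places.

A(A) = MTBF/(MTBF+MTTR) = 24869/(24869+95.8) = 0.996163
A(B) = MTBF/(MTBF+MTTR) = 23513/(23513+17.7) = 0.999248
Series availability: 0.996163 × 0.999248 = 0.9954

0.9954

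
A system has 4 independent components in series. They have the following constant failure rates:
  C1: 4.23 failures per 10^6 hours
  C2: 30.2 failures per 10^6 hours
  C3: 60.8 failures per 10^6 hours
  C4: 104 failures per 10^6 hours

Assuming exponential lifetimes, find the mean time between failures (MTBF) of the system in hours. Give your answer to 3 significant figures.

Series of exponential components: λ_sys = Σ λ_i
λ_sys = 0.00000423 + 0.0000302 + 0.0000608 + 0.000104 = 1.9923e-04 /h
MTBF = 1 / λ_sys = 5020 h

5020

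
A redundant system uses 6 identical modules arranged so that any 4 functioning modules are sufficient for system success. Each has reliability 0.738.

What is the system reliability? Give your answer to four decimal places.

R = Σ_{i=4}^{6} C(6,i) p^i (1−p)^{6−i} with p = 0.738
C(6,4)·0.738^4·0.262^2 = 0.305435
C(6,5)·0.738^5·0.262^1 = 0.344139
C(6,6)·0.738^6·0.262^0 = 0.161562
Sum = 0.8111

0.8111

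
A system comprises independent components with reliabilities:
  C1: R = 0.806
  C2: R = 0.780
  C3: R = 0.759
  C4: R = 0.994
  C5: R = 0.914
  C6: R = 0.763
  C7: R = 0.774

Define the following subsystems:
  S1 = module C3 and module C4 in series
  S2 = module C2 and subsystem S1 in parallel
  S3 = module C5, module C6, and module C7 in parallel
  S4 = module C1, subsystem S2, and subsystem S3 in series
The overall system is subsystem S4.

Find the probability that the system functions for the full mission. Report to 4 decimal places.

Series (C3 and C4): 0.759000 × 0.994000 = 0.754446
Parallel (C2 and [0.754446]): 1 − (1 − 0.780000)(1 − 0.754446) = 0.945978
Parallel (C5, C6, and C7): 1 − (1 − 0.914000)(1 − 0.763000)(1 − 0.774000) = 0.995394
Series (C1, [0.945978], and [0.995394]): 0.806000 × 0.945978 × 0.995394 = 0.7589

0.7589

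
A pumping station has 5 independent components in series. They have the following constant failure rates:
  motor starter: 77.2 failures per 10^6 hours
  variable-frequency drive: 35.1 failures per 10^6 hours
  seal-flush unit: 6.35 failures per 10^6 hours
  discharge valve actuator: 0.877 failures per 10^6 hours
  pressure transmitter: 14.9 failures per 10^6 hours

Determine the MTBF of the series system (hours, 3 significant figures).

Series of exponential components: λ_sys = Σ λ_i
λ_sys = 0.0000772 + 0.0000351 + 0.00000635 + 0.000000877 + 0.0000149 = 1.3443e-04 /h
MTBF = 1 / λ_sys = 7440 h

7440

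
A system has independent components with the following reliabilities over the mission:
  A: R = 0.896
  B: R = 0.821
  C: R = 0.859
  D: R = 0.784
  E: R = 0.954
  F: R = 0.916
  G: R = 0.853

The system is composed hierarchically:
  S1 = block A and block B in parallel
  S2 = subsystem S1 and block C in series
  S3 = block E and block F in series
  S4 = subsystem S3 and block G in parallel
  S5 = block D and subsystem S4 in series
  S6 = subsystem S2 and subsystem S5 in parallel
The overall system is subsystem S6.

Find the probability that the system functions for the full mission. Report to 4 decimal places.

0.9638

Parallel (A and B): 1 − (1 − 0.896000)(1 − 0.821000) = 0.981384
Series ([0.981384] and C): 0.981384 × 0.859000 = 0.843009
Series (E and F): 0.954000 × 0.916000 = 0.873864
Parallel ([0.873864] and G): 1 − (1 − 0.873864)(1 − 0.853000) = 0.981458
Series (D and [0.981458]): 0.784000 × 0.981458 = 0.769463
Parallel ([0.843009] and [0.769463]): 1 − (1 − 0.843009)(1 − 0.769463) = 0.9638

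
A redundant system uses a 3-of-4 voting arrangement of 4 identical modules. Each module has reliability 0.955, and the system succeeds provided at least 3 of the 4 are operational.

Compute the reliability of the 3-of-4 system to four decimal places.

R = Σ_{i=3}^{4} C(4,i) p^i (1−p)^{4−i} with p = 0.955
C(4,3)·0.955^3·0.045^1 = 0.156777
C(4,4)·0.955^4·0.045^0 = 0.831790
Sum = 0.9886

0.9886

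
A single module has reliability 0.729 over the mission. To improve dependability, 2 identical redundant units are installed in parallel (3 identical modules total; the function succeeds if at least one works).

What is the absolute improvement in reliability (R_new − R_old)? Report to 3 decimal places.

0.251

R_before = 0.729
R_after = 1 − (1 − 0.729)^3 = 0.980
ΔR = 0.980 − 0.729 = 0.251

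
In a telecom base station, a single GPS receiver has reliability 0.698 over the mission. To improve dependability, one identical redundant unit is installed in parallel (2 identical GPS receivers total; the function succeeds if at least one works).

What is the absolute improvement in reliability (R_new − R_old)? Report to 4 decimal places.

0.2108

R_before = 0.698
R_after = 1 − (1 − 0.698)^2 = 0.9088
ΔR = 0.9088 − 0.698 = 0.2108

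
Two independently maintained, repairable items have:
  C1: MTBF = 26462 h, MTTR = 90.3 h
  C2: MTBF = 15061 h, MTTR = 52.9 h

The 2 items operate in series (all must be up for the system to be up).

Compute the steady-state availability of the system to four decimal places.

0.9931

A(C1) = MTBF/(MTBF+MTTR) = 26462/(26462+90.3) = 0.996599
A(C2) = MTBF/(MTBF+MTTR) = 15061/(15061+52.9) = 0.996500
Series availability: 0.996599 × 0.996500 = 0.9931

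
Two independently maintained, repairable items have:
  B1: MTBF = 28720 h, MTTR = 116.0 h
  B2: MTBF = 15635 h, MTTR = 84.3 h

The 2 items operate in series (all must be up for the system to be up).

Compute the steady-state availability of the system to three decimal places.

0.991

A(B1) = MTBF/(MTBF+MTTR) = 28720/(28720+116.0) = 0.995977
A(B2) = MTBF/(MTBF+MTTR) = 15635/(15635+84.3) = 0.994637
Series availability: 0.995977 × 0.994637 = 0.991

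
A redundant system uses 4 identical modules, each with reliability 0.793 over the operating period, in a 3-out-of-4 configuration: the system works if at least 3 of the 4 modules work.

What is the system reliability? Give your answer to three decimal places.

R = Σ_{i=3}^{4} C(4,i) p^i (1−p)^{4−i} with p = 0.793
C(4,3)·0.793^3·0.207^1 = 0.41290
C(4,4)·0.793^4·0.207^0 = 0.39545
Sum = 0.808

0.808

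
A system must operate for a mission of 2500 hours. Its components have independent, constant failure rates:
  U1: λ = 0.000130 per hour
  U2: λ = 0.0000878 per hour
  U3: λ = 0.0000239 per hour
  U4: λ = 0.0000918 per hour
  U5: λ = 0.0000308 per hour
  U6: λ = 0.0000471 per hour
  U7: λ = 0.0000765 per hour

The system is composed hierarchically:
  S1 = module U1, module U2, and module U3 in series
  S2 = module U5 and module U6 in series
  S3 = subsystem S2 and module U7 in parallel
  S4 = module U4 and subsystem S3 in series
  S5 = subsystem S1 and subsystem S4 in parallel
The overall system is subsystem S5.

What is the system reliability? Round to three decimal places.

0.896

R(U1) = exp(−0.000130 × 2500) = 0.72253
R(U2) = exp(−0.0000878 × 2500) = 0.80292
R(U3) = exp(−0.0000239 × 2500) = 0.94200
R(U4) = exp(−0.0000918 × 2500) = 0.79493
R(U5) = exp(−0.0000308 × 2500) = 0.92589
R(U6) = exp(−0.0000471 × 2500) = 0.88892
R(U7) = exp(−0.0000765 × 2500) = 0.82593
Series (U1, U2, and U3): 0.72253 × 0.80292 × 0.94200 = 0.54649
Series (U5 and U6): 0.92589 × 0.88892 = 0.82304
Parallel ([0.82304] and U7): 1 − (1 − 0.82304)(1 − 0.82593) = 0.96920
Series (U4 and [0.96920]): 0.79493 × 0.96920 = 0.77045
Parallel ([0.54649] and [0.77045]): 1 − (1 − 0.54649)(1 − 0.77045) = 0.896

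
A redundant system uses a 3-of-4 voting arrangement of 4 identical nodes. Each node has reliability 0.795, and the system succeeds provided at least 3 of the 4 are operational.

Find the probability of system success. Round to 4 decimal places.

R = Σ_{i=3}^{4} C(4,i) p^i (1−p)^{4−i} with p = 0.795
C(4,3)·0.795^3·0.205^1 = 0.412017
C(4,4)·0.795^4·0.205^0 = 0.399456
Sum = 0.8115

0.8115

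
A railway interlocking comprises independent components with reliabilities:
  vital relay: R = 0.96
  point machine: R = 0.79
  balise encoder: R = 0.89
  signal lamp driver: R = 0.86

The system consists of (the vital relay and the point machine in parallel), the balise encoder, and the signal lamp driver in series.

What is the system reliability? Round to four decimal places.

Parallel (vital relay and point machine): 1 − (1 − 0.960000)(1 − 0.790000) = 0.991600
Series ([0.991600], balise encoder, and signal lamp driver): 0.991600 × 0.890000 × 0.860000 = 0.7590

0.7590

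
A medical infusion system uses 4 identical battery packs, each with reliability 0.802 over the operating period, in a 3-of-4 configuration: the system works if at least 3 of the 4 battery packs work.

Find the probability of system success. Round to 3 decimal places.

0.822

R = Σ_{i=3}^{4} C(4,i) p^i (1−p)^{4−i} with p = 0.802
C(4,3)·0.802^3·0.198^1 = 0.40855
C(4,4)·0.802^4·0.198^0 = 0.41371
Sum = 0.822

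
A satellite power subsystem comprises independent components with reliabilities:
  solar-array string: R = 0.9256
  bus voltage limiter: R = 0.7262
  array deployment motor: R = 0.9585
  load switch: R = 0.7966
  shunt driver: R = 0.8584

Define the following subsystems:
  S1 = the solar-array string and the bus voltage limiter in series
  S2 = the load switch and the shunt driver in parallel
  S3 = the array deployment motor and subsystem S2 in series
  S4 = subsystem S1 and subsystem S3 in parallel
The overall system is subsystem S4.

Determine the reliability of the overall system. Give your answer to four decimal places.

0.9773

Series (solar-array string and bus voltage limiter): 0.925600 × 0.726200 = 0.672171
Parallel (load switch and shunt driver): 1 − (1 − 0.796600)(1 − 0.858400) = 0.971199
Series (array deployment motor and [0.971199]): 0.958500 × 0.971199 = 0.930894
Parallel ([0.672171] and [0.930894]): 1 − (1 − 0.672171)(1 − 0.930894) = 0.9773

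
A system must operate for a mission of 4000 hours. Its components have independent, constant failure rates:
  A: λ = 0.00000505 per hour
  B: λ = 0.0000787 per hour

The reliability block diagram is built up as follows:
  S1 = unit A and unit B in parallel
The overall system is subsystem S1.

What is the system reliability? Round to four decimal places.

0.9946

R(A) = exp(−0.00000505 × 4000) = 0.980003
R(B) = exp(−0.0000787 × 4000) = 0.729935
Parallel (A and B): 1 − (1 − 0.980003)(1 − 0.729935) = 0.9946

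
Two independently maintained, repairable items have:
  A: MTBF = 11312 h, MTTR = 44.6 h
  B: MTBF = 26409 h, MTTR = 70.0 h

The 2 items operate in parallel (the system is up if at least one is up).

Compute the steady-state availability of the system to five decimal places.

0.99999

A(A) = MTBF/(MTBF+MTTR) = 11312/(11312+44.6) = 0.996073
A(B) = MTBF/(MTBF+MTTR) = 26409/(26409+70.0) = 0.997356
Parallel availability: 1 − (1 − 0.996073)(1 − 0.997356) = 0.99999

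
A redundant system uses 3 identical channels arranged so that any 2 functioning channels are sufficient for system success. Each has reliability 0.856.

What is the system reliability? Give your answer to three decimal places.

0.944

R = Σ_{i=2}^{3} C(3,i) p^i (1−p)^{3−i} with p = 0.856
C(3,2)·0.856^2·0.144^1 = 0.31654
C(3,3)·0.856^3·0.144^0 = 0.62722
Sum = 0.944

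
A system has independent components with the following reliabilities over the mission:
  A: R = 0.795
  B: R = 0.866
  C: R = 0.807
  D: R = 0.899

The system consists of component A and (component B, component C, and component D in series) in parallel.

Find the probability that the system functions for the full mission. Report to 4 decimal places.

Series (B, C, and D): 0.866000 × 0.807000 × 0.899000 = 0.628277
Parallel (A and [0.628277]): 1 − (1 − 0.795000)(1 − 0.628277) = 0.9238

0.9238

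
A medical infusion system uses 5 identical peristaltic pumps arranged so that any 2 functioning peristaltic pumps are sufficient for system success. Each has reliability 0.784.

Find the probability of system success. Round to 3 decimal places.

R = Σ_{i=2}^{5} C(5,i) p^i (1−p)^{5−i} with p = 0.784
C(5,2)·0.784^2·0.216^3 = 0.06194
C(5,3)·0.784^3·0.216^2 = 0.22483
C(5,4)·0.784^4·0.216^1 = 0.40803
C(5,5)·0.784^5·0.216^0 = 0.29620
Sum = 0.991

0.991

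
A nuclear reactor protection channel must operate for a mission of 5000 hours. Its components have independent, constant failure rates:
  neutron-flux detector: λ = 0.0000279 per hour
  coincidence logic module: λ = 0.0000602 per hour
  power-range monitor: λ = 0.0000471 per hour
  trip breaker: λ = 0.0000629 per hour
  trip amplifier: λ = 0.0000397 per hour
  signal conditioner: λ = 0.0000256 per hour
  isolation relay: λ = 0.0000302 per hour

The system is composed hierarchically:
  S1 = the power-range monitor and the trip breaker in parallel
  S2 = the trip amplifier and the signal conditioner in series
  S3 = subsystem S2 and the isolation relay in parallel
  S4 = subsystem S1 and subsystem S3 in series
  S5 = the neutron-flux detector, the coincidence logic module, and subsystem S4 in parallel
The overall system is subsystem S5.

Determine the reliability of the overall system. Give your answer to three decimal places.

0.997

R(neutron-flux detector) = exp(−0.0000279 × 5000) = 0.86979
R(coincidence logic module) = exp(−0.0000602 × 5000) = 0.74008
R(power-range monitor) = exp(−0.0000471 × 5000) = 0.79018
R(trip breaker) = exp(−0.0000629 × 5000) = 0.73015
R(trip amplifier) = exp(−0.0000397 × 5000) = 0.81996
R(signal conditioner) = exp(−0.0000256 × 5000) = 0.87985
R(isolation relay) = exp(−0.0000302 × 5000) = 0.85985
Parallel (power-range monitor and trip breaker): 1 − (1 − 0.79018)(1 − 0.73015) = 0.94338
Series (trip amplifier and signal conditioner): 0.81996 × 0.87985 = 0.72144
Parallel ([0.72144] and isolation relay): 1 − (1 − 0.72144)(1 − 0.85985) = 0.96096
Series ([0.94338] and [0.96096]): 0.94338 × 0.96096 = 0.90655
Parallel (neutron-flux detector, coincidence logic module, and [0.90655]): 1 − (1 − 0.86979)(1 − 0.74008)(1 − 0.90655) = 0.997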